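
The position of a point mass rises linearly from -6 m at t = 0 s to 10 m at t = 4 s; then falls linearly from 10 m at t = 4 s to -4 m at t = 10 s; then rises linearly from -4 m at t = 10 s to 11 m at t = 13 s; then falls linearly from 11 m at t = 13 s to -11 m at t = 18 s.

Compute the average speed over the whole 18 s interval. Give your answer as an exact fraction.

Average speed = (total path length)/(elapsed time); on a piecewise-linear x-t graph the path length is Σ|Δx|.
0–4 s: |Δx| = |10 − -6| = 16 m
4–10 s: |Δx| = |-4 − 10| = 14 m
10–13 s: |Δx| = |11 − -4| = 15 m
13–18 s: |Δx| = |-11 − 11| = 22 m
Total path = 67 m; average speed = 67/18 = 67/18 m/s.

67/18 m/s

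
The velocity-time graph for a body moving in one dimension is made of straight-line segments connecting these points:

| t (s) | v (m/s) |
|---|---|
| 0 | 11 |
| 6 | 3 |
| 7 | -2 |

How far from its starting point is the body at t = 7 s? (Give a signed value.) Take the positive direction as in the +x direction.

42.5 m

Net displacement equals the area under the velocity-time graph (areas below the axis count negative).
0–6 s: ½(11 + 3)(6) = 42 m
6–7 s: ½(3 + -2)(1) = 0.5 m
Net displacement = 42.5 m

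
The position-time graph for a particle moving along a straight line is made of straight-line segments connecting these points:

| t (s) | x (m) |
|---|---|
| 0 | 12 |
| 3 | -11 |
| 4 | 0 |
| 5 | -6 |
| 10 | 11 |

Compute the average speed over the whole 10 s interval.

Average speed = (total path length)/(elapsed time); on a piecewise-linear x-t graph the path length is Σ|Δx|.
0–3 s: |Δx| = |-11 − 12| = 23 m
3–4 s: |Δx| = |0 − -11| = 11 m
4–5 s: |Δx| = |-6 − 0| = 6 m
5–10 s: |Δx| = |11 − -6| = 17 m
Total path = 57 m; average speed = 57/10 = 5.7 m/s.

5.7 m/s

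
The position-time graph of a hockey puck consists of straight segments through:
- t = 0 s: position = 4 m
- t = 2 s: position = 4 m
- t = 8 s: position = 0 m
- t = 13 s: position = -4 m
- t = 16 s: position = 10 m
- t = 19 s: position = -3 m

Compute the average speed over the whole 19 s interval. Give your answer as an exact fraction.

35/19 m/s

Average speed = (total path length)/(elapsed time); on a piecewise-linear x-t graph the path length is Σ|Δx|.
0–2 s: |Δx| = |4 − 4| = 0 m
2–8 s: |Δx| = |0 − 4| = 4 m
8–13 s: |Δx| = |-4 − 0| = 4 m
13–16 s: |Δx| = |10 − -4| = 14 m
16–19 s: |Δx| = |-3 − 10| = 13 m
Total path = 35 m; average speed = 35/19 = 35/19 m/s.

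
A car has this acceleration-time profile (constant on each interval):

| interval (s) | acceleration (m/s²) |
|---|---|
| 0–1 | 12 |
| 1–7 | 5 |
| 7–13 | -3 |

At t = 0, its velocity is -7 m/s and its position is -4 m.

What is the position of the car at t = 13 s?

On each constant-a segment, Δv = aΔt and Δx = v₀Δt + ½aΔt²; chain segment to segment.
0–1 s: v starts -7 m/s; Δx = -7·1 + ½·12·1² = -1 m; v ends 5 m/s.
1–7 s: v starts 5 m/s; Δx = 5·6 + ½·5·6² = 120 m; v ends 35 m/s.
7–13 s: v starts 35 m/s; Δx = 35·6 + ½·-3·6² = 156 m; v ends 17 m/s.
x(13) = -4 + Σ Δx = 271 m.

271 m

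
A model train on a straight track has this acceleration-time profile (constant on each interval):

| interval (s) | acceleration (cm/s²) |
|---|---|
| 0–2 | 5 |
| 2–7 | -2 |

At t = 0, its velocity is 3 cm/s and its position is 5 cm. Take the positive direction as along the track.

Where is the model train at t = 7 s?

On each constant-a segment, Δv = aΔt and Δx = v₀Δt + ½aΔt²; chain segment to segment.
0–2 s: v starts 3 cm/s; Δx = 3·2 + ½·5·2² = 16 cm; v ends 13 cm/s.
2–7 s: v starts 13 cm/s; Δx = 13·5 + ½·-2·5² = 40 cm; v ends 3 cm/s.
x(7) = 5 + Σ Δx = 61 cm.

61 cm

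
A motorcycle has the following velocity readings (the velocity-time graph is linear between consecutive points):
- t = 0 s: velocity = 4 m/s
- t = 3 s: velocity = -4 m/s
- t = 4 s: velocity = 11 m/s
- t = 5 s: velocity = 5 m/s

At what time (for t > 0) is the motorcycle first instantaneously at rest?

v changes sign on 0–3 s (from 4 to -4); the graph is linear there, so v = 0 at t = 0 + (-4)·(3 − 0)/(-4 − 4) = 1.5 s.

t = 1.5 s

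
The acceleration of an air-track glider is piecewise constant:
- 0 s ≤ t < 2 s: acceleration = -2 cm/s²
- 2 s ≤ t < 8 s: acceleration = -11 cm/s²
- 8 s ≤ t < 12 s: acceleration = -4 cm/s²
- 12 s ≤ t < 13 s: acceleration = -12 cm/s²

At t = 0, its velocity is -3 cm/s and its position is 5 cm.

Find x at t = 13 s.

-664 cm

On each constant-a segment, Δv = aΔt and Δx = v₀Δt + ½aΔt²; chain segment to segment.
0–2 s: v starts -3 cm/s; Δx = -3·2 + ½·-2·2² = -10 cm; v ends -7 cm/s.
2–8 s: v starts -7 cm/s; Δx = -7·6 + ½·-11·6² = -240 cm; v ends -73 cm/s.
8–12 s: v starts -73 cm/s; Δx = -73·4 + ½·-4·4² = -324 cm; v ends -89 cm/s.
12–13 s: v starts -89 cm/s; Δx = -89·1 + ½·-12·1² = -95 cm; v ends -101 cm/s.
x(13) = 5 + Σ Δx = -664 cm.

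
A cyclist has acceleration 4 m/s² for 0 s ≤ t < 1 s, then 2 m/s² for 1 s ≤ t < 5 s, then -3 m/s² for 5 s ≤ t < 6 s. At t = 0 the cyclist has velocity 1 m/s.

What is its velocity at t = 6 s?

10 m/s

Δv equals the area under the a-t graph; then v = v₀ + Δv.
0–1 s: 4 × 1 = 4 m/s
1–5 s: 2 × 4 = 8 m/s
5–6 s: -3 × 1 = -3 m/s
Δv = 9 m/s, so v(6) = 1 + (9) = 10 m/s.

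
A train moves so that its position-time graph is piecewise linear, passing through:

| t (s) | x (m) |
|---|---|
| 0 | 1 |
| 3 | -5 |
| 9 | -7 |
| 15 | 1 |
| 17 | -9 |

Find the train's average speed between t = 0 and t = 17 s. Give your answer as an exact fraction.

Average speed = (total path length)/(elapsed time); on a piecewise-linear x-t graph the path length is Σ|Δx|.
0–3 s: |Δx| = |-5 − 1| = 6 m
3–9 s: |Δx| = |-7 − -5| = 2 m
9–15 s: |Δx| = |1 − -7| = 8 m
15–17 s: |Δx| = |-9 − 1| = 10 m
Total path = 26 m; average speed = 26/17 = 26/17 m/s.

26/17 m/s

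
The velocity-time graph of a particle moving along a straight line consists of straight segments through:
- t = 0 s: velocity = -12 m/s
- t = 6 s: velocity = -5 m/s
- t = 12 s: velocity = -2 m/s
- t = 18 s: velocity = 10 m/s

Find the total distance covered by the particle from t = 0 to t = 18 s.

Total distance travelled is ∫|v| dt — sum the magnitudes of each area piece.
0–6 s: |½(-12 + -5)(6)| = 51 m
6–12 s: |½(-5 + -2)(6)| = 21 m
12–18 s: v = 0 at t = 13 s; triangle areas 1 + 25 = 26 m
Total distance = 98 m

98 m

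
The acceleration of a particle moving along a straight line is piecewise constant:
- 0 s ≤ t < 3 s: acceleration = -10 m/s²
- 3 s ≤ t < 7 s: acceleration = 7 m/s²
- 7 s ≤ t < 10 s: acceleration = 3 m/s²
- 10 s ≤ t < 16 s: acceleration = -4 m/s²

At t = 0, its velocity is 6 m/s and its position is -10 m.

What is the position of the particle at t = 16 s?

On each constant-a segment, Δv = aΔt and Δx = v₀Δt + ½aΔt²; chain segment to segment.
0–3 s: v starts 6 m/s; Δx = 6·3 + ½·-10·3² = -27 m; v ends -24 m/s.
3–7 s: v starts -24 m/s; Δx = -24·4 + ½·7·4² = -40 m; v ends 4 m/s.
7–10 s: v starts 4 m/s; Δx = 4·3 + ½·3·3² = 25.5 m; v ends 13 m/s.
10–16 s: v starts 13 m/s; Δx = 13·6 + ½·-4·6² = 6 m; v ends -11 m/s.
x(16) = -10 + Σ Δx = -45.5 m.

-45.5 m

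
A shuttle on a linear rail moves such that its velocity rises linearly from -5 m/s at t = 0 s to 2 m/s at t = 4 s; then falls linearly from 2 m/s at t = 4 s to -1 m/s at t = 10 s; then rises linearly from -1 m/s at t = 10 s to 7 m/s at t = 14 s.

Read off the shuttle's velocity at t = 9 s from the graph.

-0.5 m/s

On 4–10 s the graph is linear from 2 to -1 m/s: v(9) = 2 + (-1 − 2)·(9 − 4)/(10 − 4) = -0.5 m/s.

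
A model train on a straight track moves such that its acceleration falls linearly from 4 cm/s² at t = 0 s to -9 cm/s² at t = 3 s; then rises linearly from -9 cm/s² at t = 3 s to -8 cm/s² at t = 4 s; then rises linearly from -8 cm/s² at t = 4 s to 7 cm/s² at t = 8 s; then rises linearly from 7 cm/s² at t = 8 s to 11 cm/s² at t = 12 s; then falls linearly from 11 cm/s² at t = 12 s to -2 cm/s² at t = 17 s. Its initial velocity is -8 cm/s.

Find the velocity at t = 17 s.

Δv equals the area under the a-t graph; then v = v₀ + Δv.
0–3 s: ½(4 + -9)(3) = -7.5 cm/s
3–4 s: ½(-9 + -8)(1) = -8.5 cm/s
4–8 s: ½(-8 + 7)(4) = -2 cm/s
8–12 s: ½(7 + 11)(4) = 36 cm/s
12–17 s: ½(11 + -2)(5) = 22.5 cm/s
Δv = 40.5 cm/s, so v(17) = -8 + (40.5) = 32.5 cm/s.

32.5 cm/s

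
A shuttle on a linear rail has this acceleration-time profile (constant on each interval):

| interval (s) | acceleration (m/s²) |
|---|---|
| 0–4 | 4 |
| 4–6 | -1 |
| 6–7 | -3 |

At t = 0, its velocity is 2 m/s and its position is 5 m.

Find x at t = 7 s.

On each constant-a segment, Δv = aΔt and Δx = v₀Δt + ½aΔt²; chain segment to segment.
0–4 s: v starts 2 m/s; Δx = 2·4 + ½·4·4² = 40 m; v ends 18 m/s.
4–6 s: v starts 18 m/s; Δx = 18·2 + ½·-1·2² = 34 m; v ends 16 m/s.
6–7 s: v starts 16 m/s; Δx = 16·1 + ½·-3·1² = 14.5 m; v ends 13 m/s.
x(7) = 5 + Σ Δx = 93.5 m.

93.5 m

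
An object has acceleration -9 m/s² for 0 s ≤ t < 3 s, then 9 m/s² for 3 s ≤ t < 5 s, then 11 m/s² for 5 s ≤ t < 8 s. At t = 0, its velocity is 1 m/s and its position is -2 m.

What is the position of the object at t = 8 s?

On each constant-a segment, Δv = aΔt and Δx = v₀Δt + ½aΔt²; chain segment to segment.
0–3 s: v starts 1 m/s; Δx = 1·3 + ½·-9·3² = -37.5 m; v ends -26 m/s.
3–5 s: v starts -26 m/s; Δx = -26·2 + ½·9·2² = -34 m; v ends -8 m/s.
5–8 s: v starts -8 m/s; Δx = -8·3 + ½·11·3² = 25.5 m; v ends 25 m/s.
x(8) = -2 + Σ Δx = -48 m.

-48 m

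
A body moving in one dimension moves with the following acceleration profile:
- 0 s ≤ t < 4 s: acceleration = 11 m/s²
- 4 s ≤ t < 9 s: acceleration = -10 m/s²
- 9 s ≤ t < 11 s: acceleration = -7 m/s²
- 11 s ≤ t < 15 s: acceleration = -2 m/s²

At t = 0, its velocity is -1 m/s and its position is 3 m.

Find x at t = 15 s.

49 m

On each constant-a segment, Δv = aΔt and Δx = v₀Δt + ½aΔt²; chain segment to segment.
0–4 s: v starts -1 m/s; Δx = -1·4 + ½·11·4² = 84 m; v ends 43 m/s.
4–9 s: v starts 43 m/s; Δx = 43·5 + ½·-10·5² = 90 m; v ends -7 m/s.
9–11 s: v starts -7 m/s; Δx = -7·2 + ½·-7·2² = -28 m; v ends -21 m/s.
11–15 s: v starts -21 m/s; Δx = -21·4 + ½·-2·4² = -100 m; v ends -29 m/s.
x(15) = 3 + Σ Δx = 49 m.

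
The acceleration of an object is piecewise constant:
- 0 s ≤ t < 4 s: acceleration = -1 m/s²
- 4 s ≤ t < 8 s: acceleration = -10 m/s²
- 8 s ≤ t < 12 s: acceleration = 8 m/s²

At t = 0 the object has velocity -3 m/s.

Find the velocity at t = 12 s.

-15 m/s

Δv equals the area under the a-t graph; then v = v₀ + Δv.
0–4 s: -1 × 4 = -4 m/s
4–8 s: -10 × 4 = -40 m/s
8–12 s: 8 × 4 = 32 m/s
Δv = -12 m/s, so v(12) = -3 + (-12) = -15 m/s.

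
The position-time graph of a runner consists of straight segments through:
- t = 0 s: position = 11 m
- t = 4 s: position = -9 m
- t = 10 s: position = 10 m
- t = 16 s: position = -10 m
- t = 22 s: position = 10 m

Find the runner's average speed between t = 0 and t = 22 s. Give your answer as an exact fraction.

Average speed = (total path length)/(elapsed time); on a piecewise-linear x-t graph the path length is Σ|Δx|.
0–4 s: |Δx| = |-9 − 11| = 20 m
4–10 s: |Δx| = |10 − -9| = 19 m
10–16 s: |Δx| = |-10 − 10| = 20 m
16–22 s: |Δx| = |10 − -10| = 20 m
Total path = 79 m; average speed = 79/22 = 79/22 m/s.

79/22 m/s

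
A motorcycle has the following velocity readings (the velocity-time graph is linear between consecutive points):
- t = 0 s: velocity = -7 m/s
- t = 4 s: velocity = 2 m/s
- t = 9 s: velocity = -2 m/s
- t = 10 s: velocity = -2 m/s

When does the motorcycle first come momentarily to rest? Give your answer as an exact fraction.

v changes sign on 0–4 s (from -7 to 2); the graph is linear there, so v = 0 at t = 0 + (7)·(4 − 0)/(2 − -7) = 28/9 s.

t = 28/9 s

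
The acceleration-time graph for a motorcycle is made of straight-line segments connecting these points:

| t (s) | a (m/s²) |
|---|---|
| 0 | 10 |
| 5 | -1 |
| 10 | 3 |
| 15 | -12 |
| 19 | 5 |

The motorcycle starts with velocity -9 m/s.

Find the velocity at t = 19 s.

-18 m/s

Δv equals the area under the a-t graph; then v = v₀ + Δv.
0–5 s: ½(10 + -1)(5) = 22.5 m/s
5–10 s: ½(-1 + 3)(5) = 5 m/s
10–15 s: ½(3 + -12)(5) = -22.5 m/s
15–19 s: ½(-12 + 5)(4) = -14 m/s
Δv = -9 m/s, so v(19) = -9 + (-9) = -18 m/s.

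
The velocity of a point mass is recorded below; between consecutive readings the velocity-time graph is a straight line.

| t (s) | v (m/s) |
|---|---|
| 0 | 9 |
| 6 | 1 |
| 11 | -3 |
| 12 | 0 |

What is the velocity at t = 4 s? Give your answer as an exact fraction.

11/3 m/s

On 0–6 s the graph is linear from 9 to 1 m/s: v(4) = 9 + (1 − 9)·(4 − 0)/(6 − 0) = 11/3 m/s.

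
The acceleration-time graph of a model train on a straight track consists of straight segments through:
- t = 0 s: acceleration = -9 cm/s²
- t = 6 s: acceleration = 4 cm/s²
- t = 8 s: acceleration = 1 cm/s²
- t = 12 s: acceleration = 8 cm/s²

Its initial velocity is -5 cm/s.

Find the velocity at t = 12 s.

Δv equals the area under the a-t graph; then v = v₀ + Δv.
0–6 s: ½(-9 + 4)(6) = -15 cm/s
6–8 s: ½(4 + 1)(2) = 5 cm/s
8–12 s: ½(1 + 8)(4) = 18 cm/s
Δv = 8 cm/s, so v(12) = -5 + (8) = 3 cm/s.

3 cm/s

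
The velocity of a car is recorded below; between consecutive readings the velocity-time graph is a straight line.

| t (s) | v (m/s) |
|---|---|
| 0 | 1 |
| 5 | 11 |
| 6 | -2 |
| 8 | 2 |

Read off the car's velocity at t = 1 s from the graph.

3 m/s

On 0–5 s the graph is linear from 1 to 11 m/s: v(1) = 1 + (11 − 1)·(1 − 0)/(5 − 0) = 3 m/s.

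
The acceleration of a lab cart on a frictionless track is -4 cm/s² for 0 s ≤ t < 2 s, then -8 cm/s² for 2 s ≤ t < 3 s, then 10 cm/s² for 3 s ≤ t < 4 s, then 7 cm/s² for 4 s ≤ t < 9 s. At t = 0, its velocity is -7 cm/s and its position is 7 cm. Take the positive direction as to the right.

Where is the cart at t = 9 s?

-29.5 cm

On each constant-a segment, Δv = aΔt and Δx = v₀Δt + ½aΔt²; chain segment to segment.
0–2 s: v starts -7 cm/s; Δx = -7·2 + ½·-4·2² = -22 cm; v ends -15 cm/s.
2–3 s: v starts -15 cm/s; Δx = -15·1 + ½·-8·1² = -19 cm; v ends -23 cm/s.
3–4 s: v starts -23 cm/s; Δx = -23·1 + ½·10·1² = -18 cm; v ends -13 cm/s.
4–9 s: v starts -13 cm/s; Δx = -13·5 + ½·7·5² = 22.5 cm; v ends 22 cm/s.
x(9) = 7 + Σ Δx = -29.5 cm.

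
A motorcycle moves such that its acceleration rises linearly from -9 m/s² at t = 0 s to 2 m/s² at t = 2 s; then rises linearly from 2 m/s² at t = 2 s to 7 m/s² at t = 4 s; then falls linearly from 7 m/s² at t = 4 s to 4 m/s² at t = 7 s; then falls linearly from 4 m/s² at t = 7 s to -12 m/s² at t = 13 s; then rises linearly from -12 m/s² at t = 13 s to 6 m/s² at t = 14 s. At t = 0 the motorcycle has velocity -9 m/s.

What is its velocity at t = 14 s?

Δv equals the area under the a-t graph; then v = v₀ + Δv.
0–2 s: ½(-9 + 2)(2) = -7 m/s
2–4 s: ½(2 + 7)(2) = 9 m/s
4–7 s: ½(7 + 4)(3) = 16.5 m/s
7–13 s: ½(4 + -12)(6) = -24 m/s
13–14 s: ½(-12 + 6)(1) = -3 m/s
Δv = -8.5 m/s, so v(14) = -9 + (-8.5) = -17.5 m/s.

-17.5 m/s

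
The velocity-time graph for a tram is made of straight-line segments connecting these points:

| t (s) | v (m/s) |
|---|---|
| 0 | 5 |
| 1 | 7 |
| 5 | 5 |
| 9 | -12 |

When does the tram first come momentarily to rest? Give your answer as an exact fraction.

t = 105/17 s

v changes sign on 5–9 s (from 5 to -12); the graph is linear there, so v = 0 at t = 5 + (-5)·(9 − 5)/(-12 − 5) = 105/17 s.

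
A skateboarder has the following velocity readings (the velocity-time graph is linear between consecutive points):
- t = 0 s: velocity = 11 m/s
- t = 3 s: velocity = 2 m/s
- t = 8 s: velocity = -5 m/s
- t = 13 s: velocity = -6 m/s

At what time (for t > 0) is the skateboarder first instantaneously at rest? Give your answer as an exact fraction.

t = 31/7 s

v changes sign on 3–8 s (from 2 to -5); the graph is linear there, so v = 0 at t = 3 + (-2)·(8 − 3)/(-5 − 2) = 31/7 s.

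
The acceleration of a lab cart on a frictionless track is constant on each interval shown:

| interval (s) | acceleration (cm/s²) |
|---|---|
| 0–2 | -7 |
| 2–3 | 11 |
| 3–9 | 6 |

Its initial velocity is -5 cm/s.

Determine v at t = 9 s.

28 cm/s

Δv equals the area under the a-t graph; then v = v₀ + Δv.
0–2 s: -7 × 2 = -14 cm/s
2–3 s: 11 × 1 = 11 cm/s
3–9 s: 6 × 6 = 36 cm/s
Δv = 33 cm/s, so v(9) = -5 + (33) = 28 cm/s.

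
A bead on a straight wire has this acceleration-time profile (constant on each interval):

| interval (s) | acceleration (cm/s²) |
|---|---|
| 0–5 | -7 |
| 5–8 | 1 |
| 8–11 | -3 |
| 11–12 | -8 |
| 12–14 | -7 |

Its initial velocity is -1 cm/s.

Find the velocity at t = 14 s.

-64 cm/s

Δv equals the area under the a-t graph; then v = v₀ + Δv.
0–5 s: -7 × 5 = -35 cm/s
5–8 s: 1 × 3 = 3 cm/s
8–11 s: -3 × 3 = -9 cm/s
11–12 s: -8 × 1 = -8 cm/s
12–14 s: -7 × 2 = -14 cm/s
Δv = -63 cm/s, so v(14) = -1 + (-63) = -64 cm/s.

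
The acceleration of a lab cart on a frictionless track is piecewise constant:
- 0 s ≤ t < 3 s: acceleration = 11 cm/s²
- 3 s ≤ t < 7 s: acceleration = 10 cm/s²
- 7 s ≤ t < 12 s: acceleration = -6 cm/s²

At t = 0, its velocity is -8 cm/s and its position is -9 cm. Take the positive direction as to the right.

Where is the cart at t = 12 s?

On each constant-a segment, Δv = aΔt and Δx = v₀Δt + ½aΔt²; chain segment to segment.
0–3 s: v starts -8 cm/s; Δx = -8·3 + ½·11·3² = 25.5 cm; v ends 25 cm/s.
3–7 s: v starts 25 cm/s; Δx = 25·4 + ½·10·4² = 180 cm; v ends 65 cm/s.
7–12 s: v starts 65 cm/s; Δx = 65·5 + ½·-6·5² = 250 cm; v ends 35 cm/s.
x(12) = -9 + Σ Δx = 446.5 cm.

446.5 cm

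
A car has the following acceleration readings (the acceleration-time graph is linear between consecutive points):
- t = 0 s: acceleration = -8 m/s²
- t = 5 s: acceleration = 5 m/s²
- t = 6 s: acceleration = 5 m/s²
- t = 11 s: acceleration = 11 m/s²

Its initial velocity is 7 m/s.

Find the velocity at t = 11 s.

44.5 m/s

Δv equals the area under the a-t graph; then v = v₀ + Δv.
0–5 s: ½(-8 + 5)(5) = -7.5 m/s
5–6 s: 5 × 1 = 5 m/s
6–11 s: ½(5 + 11)(5) = 40 m/s
Δv = 37.5 m/s, so v(11) = 7 + (37.5) = 44.5 m/s.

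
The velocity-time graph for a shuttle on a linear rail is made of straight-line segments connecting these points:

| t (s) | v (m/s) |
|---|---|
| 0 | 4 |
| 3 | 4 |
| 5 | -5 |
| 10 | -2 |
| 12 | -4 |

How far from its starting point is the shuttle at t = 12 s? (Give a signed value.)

Displacement is the signed area under the v-t curve.
0–3 s: 4 × 3 = 12 m
3–5 s: ½(4 + -5)(2) = -1 m
5–10 s: ½(-5 + -2)(5) = -17.5 m
10–12 s: ½(-2 + -4)(2) = -6 m
Net displacement = -12.5 m

-12.5 m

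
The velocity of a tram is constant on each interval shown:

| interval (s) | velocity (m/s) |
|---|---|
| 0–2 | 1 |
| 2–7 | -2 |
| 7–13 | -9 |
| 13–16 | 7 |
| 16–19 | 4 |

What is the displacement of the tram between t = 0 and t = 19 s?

-29 m

Displacement is the signed area under the v-t curve.
0–2 s: 1 × 2 = 2 m
2–7 s: -2 × 5 = -10 m
7–13 s: -9 × 6 = -54 m
13–16 s: 7 × 3 = 21 m
16–19 s: 4 × 3 = 12 m
Net displacement = -29 m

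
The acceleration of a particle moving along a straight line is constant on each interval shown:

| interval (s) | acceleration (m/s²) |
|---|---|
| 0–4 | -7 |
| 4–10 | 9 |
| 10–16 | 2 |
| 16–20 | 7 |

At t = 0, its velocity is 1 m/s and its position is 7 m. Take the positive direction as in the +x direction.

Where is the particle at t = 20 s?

365 m

On each constant-a segment, Δv = aΔt and Δx = v₀Δt + ½aΔt²; chain segment to segment.
0–4 s: v starts 1 m/s; Δx = 1·4 + ½·-7·4² = -52 m; v ends -27 m/s.
4–10 s: v starts -27 m/s; Δx = -27·6 + ½·9·6² = 0 m; v ends 27 m/s.
10–16 s: v starts 27 m/s; Δx = 27·6 + ½·2·6² = 198 m; v ends 39 m/s.
16–20 s: v starts 39 m/s; Δx = 39·4 + ½·7·4² = 212 m; v ends 67 m/s.
x(20) = 7 + Σ Δx = 365 m.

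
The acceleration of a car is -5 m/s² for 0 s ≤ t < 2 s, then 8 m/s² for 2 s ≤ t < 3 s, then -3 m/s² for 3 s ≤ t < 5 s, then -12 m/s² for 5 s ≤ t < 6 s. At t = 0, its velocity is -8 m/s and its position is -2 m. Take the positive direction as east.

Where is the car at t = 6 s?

-90 m

On each constant-a segment, Δv = aΔt and Δx = v₀Δt + ½aΔt²; chain segment to segment.
0–2 s: v starts -8 m/s; Δx = -8·2 + ½·-5·2² = -26 m; v ends -18 m/s.
2–3 s: v starts -18 m/s; Δx = -18·1 + ½·8·1² = -14 m; v ends -10 m/s.
3–5 s: v starts -10 m/s; Δx = -10·2 + ½·-3·2² = -26 m; v ends -16 m/s.
5–6 s: v starts -16 m/s; Δx = -16·1 + ½·-12·1² = -22 m; v ends -28 m/s.
x(6) = -2 + Σ Δx = -90 m.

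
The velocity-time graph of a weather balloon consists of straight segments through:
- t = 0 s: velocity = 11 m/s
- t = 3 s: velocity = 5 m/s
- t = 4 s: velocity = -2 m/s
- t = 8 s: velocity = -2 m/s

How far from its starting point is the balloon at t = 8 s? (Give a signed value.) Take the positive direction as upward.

Displacement is the signed area under the v-t curve.
0–3 s: ½(11 + 5)(3) = 24 m
3–4 s: ½(5 + -2)(1) = 1.5 m
4–8 s: -2 × 4 = -8 m
Net displacement = 17.5 m

17.5 m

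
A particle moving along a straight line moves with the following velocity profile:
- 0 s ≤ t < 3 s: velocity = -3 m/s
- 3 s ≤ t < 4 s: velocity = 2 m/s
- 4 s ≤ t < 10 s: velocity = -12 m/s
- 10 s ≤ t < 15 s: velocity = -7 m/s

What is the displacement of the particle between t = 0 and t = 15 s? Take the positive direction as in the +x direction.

Net displacement equals the area under the velocity-time graph (areas below the axis count negative).
0–3 s: -3 × 3 = -9 m
3–4 s: 2 × 1 = 2 m
4–10 s: -12 × 6 = -72 m
10–15 s: -7 × 5 = -35 m
Net displacement = -114 m

-114 m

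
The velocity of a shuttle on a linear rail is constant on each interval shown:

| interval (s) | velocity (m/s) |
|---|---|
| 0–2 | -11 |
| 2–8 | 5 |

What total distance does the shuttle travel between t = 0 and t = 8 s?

52 m

Distance (not displacement) is the total path length: add the absolute areas under v-t.
0–2 s: |-11| × 2 = 22 m
2–8 s: |5| × 6 = 30 m
Total distance = 52 m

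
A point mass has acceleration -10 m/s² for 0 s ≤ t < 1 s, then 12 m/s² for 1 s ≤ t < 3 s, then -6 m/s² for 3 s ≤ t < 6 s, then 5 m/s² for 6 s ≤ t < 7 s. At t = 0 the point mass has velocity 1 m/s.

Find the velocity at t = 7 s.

Δv equals the area under the a-t graph; then v = v₀ + Δv.
0–1 s: -10 × 1 = -10 m/s
1–3 s: 12 × 2 = 24 m/s
3–6 s: -6 × 3 = -18 m/s
6–7 s: 5 × 1 = 5 m/s
Δv = 1 m/s, so v(7) = 1 + (1) = 2 m/s.

2 m/s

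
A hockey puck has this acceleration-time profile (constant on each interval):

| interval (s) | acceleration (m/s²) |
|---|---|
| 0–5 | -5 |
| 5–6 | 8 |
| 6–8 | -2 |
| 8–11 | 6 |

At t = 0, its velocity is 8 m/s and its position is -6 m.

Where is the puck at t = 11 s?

On each constant-a segment, Δv = aΔt and Δx = v₀Δt + ½aΔt²; chain segment to segment.
0–5 s: v starts 8 m/s; Δx = 8·5 + ½·-5·5² = -22.5 m; v ends -17 m/s.
5–6 s: v starts -17 m/s; Δx = -17·1 + ½·8·1² = -13 m; v ends -9 m/s.
6–8 s: v starts -9 m/s; Δx = -9·2 + ½·-2·2² = -22 m; v ends -13 m/s.
8–11 s: v starts -13 m/s; Δx = -13·3 + ½·6·3² = -12 m; v ends 5 m/s.
x(11) = -6 + Σ Δx = -75.5 m.

-75.5 m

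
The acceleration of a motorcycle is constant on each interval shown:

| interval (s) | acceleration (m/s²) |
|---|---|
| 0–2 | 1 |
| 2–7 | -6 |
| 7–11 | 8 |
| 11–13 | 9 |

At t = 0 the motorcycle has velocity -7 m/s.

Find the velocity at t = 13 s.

15 m/s

Δv equals the area under the a-t graph; then v = v₀ + Δv.
0–2 s: 1 × 2 = 2 m/s
2–7 s: -6 × 5 = -30 m/s
7–11 s: 8 × 4 = 32 m/s
11–13 s: 9 × 2 = 18 m/s
Δv = 22 m/s, so v(13) = -7 + (22) = 15 m/s.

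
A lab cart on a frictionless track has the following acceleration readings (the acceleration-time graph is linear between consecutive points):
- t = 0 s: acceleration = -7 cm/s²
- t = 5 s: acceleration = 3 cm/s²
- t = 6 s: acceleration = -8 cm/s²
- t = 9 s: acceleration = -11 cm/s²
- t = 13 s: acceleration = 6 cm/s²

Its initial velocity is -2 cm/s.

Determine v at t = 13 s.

-53 cm/s

Δv equals the area under the a-t graph; then v = v₀ + Δv.
0–5 s: ½(-7 + 3)(5) = -10 cm/s
5–6 s: ½(3 + -8)(1) = -2.5 cm/s
6–9 s: ½(-8 + -11)(3) = -28.5 cm/s
9–13 s: ½(-11 + 6)(4) = -10 cm/s
Δv = -51 cm/s, so v(13) = -2 + (-51) = -53 cm/s.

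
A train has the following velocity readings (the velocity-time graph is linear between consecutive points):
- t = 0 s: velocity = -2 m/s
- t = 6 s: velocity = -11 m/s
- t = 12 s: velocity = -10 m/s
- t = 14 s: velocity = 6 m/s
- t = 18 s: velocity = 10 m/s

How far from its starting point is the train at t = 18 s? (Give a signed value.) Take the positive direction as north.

Displacement is the signed area under the v-t curve.
0–6 s: ½(-2 + -11)(6) = -39 m
6–12 s: ½(-11 + -10)(6) = -63 m
12–14 s: ½(-10 + 6)(2) = -4 m
14–18 s: ½(6 + 10)(4) = 32 m
Net displacement = -74 m

-74 m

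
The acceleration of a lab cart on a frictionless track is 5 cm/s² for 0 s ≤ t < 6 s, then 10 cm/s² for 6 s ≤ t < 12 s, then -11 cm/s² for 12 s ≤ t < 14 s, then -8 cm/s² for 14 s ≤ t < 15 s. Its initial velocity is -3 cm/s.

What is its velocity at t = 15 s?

Δv equals the area under the a-t graph; then v = v₀ + Δv.
0–6 s: 5 × 6 = 30 cm/s
6–12 s: 10 × 6 = 60 cm/s
12–14 s: -11 × 2 = -22 cm/s
14–15 s: -8 × 1 = -8 cm/s
Δv = 60 cm/s, so v(15) = -3 + (60) = 57 cm/s.

57 cm/s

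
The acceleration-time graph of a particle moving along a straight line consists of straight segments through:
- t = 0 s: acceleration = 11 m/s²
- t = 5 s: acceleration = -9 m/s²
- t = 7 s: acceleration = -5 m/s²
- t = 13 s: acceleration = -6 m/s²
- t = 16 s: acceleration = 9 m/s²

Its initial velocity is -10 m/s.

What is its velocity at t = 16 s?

Δv equals the area under the a-t graph; then v = v₀ + Δv.
0–5 s: ½(11 + -9)(5) = 5 m/s
5–7 s: ½(-9 + -5)(2) = -14 m/s
7–13 s: ½(-5 + -6)(6) = -33 m/s
13–16 s: ½(-6 + 9)(3) = 4.5 m/s
Δv = -37.5 m/s, so v(16) = -10 + (-37.5) = -47.5 m/s.

-47.5 m/s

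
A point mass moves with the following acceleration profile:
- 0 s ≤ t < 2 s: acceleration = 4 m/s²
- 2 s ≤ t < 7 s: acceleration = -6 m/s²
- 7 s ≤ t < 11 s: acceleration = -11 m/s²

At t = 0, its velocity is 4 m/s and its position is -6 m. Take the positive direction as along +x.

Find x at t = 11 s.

-165 m

On each constant-a segment, Δv = aΔt and Δx = v₀Δt + ½aΔt²; chain segment to segment.
0–2 s: v starts 4 m/s; Δx = 4·2 + ½·4·2² = 16 m; v ends 12 m/s.
2–7 s: v starts 12 m/s; Δx = 12·5 + ½·-6·5² = -15 m; v ends -18 m/s.
7–11 s: v starts -18 m/s; Δx = -18·4 + ½·-11·4² = -160 m; v ends -62 m/s.
x(11) = -6 + Σ Δx = -165 m.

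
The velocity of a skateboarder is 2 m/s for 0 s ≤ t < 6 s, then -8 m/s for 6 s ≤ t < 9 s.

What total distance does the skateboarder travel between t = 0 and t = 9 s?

36 m

Distance (not displacement) is the total path length: add the absolute areas under v-t.
0–6 s: |2| × 6 = 12 m
6–9 s: |-8| × 3 = 24 m
Total distance = 36 m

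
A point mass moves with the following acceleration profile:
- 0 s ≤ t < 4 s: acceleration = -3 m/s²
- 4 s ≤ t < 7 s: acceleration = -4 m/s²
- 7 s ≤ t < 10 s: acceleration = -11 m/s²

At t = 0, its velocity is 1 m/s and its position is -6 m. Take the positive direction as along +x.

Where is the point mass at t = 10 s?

-195.5 m

On each constant-a segment, Δv = aΔt and Δx = v₀Δt + ½aΔt²; chain segment to segment.
0–4 s: v starts 1 m/s; Δx = 1·4 + ½·-3·4² = -20 m; v ends -11 m/s.
4–7 s: v starts -11 m/s; Δx = -11·3 + ½·-4·3² = -51 m; v ends -23 m/s.
7–10 s: v starts -23 m/s; Δx = -23·3 + ½·-11·3² = -118.5 m; v ends -56 m/s.
x(10) = -6 + Σ Δx = -195.5 m.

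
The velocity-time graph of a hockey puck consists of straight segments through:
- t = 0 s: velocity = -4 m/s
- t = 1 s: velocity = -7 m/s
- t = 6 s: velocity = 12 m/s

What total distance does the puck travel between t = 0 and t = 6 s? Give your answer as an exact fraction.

Distance (not displacement) is the total path length: add the absolute areas under v-t.
0–1 s: |½(-4 + -7)(1)| = 5.5 m
1–6 s: v = 0 at t = 54/19 s; triangle areas 245/38 + 360/19 = 965/38 m
Total distance = 587/19 m

587/19 m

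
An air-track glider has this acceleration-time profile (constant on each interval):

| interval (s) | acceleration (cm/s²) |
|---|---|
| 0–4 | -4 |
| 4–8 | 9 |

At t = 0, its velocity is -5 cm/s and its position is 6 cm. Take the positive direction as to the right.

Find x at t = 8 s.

On each constant-a segment, Δv = aΔt and Δx = v₀Δt + ½aΔt²; chain segment to segment.
0–4 s: v starts -5 cm/s; Δx = -5·4 + ½·-4·4² = -52 cm; v ends -21 cm/s.
4–8 s: v starts -21 cm/s; Δx = -21·4 + ½·9·4² = -12 cm; v ends 15 cm/s.
x(8) = 6 + Σ Δx = -58 cm.

-58 cm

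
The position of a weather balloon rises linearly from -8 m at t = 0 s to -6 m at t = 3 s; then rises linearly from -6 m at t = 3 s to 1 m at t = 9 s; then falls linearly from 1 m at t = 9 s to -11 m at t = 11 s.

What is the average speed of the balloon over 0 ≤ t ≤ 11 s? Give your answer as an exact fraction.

21/11 m/s

Average speed = (total path length)/(elapsed time); on a piecewise-linear x-t graph the path length is Σ|Δx|.
0–3 s: |Δx| = |-6 − -8| = 2 m
3–9 s: |Δx| = |1 − -6| = 7 m
9–11 s: |Δx| = |-11 − 1| = 12 m
Total path = 21 m; average speed = 21/11 = 21/11 m/s.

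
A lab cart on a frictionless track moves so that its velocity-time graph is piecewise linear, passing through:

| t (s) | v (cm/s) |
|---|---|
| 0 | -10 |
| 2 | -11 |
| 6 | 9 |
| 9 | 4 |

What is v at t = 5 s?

On 2–6 s the graph is linear from -11 to 9 cm/s: v(5) = -11 + (9 − -11)·(5 − 2)/(6 − 2) = 4 cm/s.

4 cm/s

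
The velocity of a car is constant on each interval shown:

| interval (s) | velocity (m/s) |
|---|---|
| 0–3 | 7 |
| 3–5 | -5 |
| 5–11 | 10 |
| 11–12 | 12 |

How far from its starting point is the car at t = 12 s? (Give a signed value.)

83 m

Displacement is the signed area under the v-t curve.
0–3 s: 7 × 3 = 21 m
3–5 s: -5 × 2 = -10 m
5–11 s: 10 × 6 = 60 m
11–12 s: 12 × 1 = 12 m
Net displacement = 83 m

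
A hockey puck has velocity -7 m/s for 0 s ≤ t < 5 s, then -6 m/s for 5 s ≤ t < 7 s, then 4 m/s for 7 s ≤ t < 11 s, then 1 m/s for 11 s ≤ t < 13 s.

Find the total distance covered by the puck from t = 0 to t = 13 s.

65 m

Total distance travelled is ∫|v| dt — sum the magnitudes of each area piece.
0–5 s: |-7| × 5 = 35 m
5–7 s: |-6| × 2 = 12 m
7–11 s: |4| × 4 = 16 m
11–13 s: |1| × 2 = 2 m
Total distance = 65 m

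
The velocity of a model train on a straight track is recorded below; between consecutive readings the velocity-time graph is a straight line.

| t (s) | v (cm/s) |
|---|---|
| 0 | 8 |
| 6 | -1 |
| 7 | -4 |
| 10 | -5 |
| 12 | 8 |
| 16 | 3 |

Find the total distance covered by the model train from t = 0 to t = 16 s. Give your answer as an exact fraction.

Total distance travelled is ∫|v| dt — sum the magnitudes of each area piece.
0–6 s: v = 0 at t = 16/3 s; triangle areas 64/3 + 1/3 = 65/3 cm
6–7 s: |½(-1 + -4)(1)| = 2.5 cm
7–10 s: |½(-4 + -5)(3)| = 13.5 cm
10–12 s: v = 0 at t = 140/13 s; triangle areas 25/13 + 64/13 = 89/13 cm
12–16 s: |½(8 + 3)(4)| = 22 cm
Total distance = 2594/39 cm

2594/39 cm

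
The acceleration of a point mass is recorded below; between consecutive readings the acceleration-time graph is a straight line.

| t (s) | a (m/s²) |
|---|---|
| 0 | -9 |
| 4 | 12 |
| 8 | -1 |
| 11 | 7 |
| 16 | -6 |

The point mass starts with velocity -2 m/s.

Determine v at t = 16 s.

Δv equals the area under the a-t graph; then v = v₀ + Δv.
0–4 s: ½(-9 + 12)(4) = 6 m/s
4–8 s: ½(12 + -1)(4) = 22 m/s
8–11 s: ½(-1 + 7)(3) = 9 m/s
11–16 s: ½(7 + -6)(5) = 2.5 m/s
Δv = 39.5 m/s, so v(16) = -2 + (39.5) = 37.5 m/s.

37.5 m/s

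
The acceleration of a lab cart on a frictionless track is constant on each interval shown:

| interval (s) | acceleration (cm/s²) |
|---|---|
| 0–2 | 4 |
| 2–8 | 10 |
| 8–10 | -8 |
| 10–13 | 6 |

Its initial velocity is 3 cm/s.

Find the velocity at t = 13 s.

73 cm/s

Δv equals the area under the a-t graph; then v = v₀ + Δv.
0–2 s: 4 × 2 = 8 cm/s
2–8 s: 10 × 6 = 60 cm/s
8–10 s: -8 × 2 = -16 cm/s
10–13 s: 6 × 3 = 18 cm/s
Δv = 70 cm/s, so v(13) = 3 + (70) = 73 cm/s.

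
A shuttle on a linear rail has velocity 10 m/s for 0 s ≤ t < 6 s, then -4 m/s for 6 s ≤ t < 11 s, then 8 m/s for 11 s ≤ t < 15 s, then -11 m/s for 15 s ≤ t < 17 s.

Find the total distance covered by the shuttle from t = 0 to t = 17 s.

Distance (not displacement) is the total path length: add the absolute areas under v-t.
0–6 s: |10| × 6 = 60 m
6–11 s: |-4| × 5 = 20 m
11–15 s: |8| × 4 = 32 m
15–17 s: |-11| × 2 = 22 m
Total distance = 134 m

134 m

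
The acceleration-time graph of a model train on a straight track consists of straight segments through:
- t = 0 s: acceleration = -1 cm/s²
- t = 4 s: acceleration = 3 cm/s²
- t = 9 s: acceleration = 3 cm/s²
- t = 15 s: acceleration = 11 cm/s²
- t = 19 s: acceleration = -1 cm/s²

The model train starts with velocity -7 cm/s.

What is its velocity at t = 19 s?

Δv equals the area under the a-t graph; then v = v₀ + Δv.
0–4 s: ½(-1 + 3)(4) = 4 cm/s
4–9 s: 3 × 5 = 15 cm/s
9–15 s: ½(3 + 11)(6) = 42 cm/s
15–19 s: ½(11 + -1)(4) = 20 cm/s
Δv = 81 cm/s, so v(19) = -7 + (81) = 74 cm/s.

74 cm/s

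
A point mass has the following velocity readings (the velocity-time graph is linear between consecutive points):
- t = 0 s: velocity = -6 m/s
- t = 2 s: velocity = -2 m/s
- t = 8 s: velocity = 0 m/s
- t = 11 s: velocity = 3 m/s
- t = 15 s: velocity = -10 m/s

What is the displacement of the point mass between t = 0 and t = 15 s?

-23.5 m

Displacement is the signed area under the v-t curve.
0–2 s: ½(-6 + -2)(2) = -8 m
2–8 s: ½(-2 + 0)(6) = -6 m
8–11 s: ½(0 + 3)(3) = 4.5 m
11–15 s: ½(3 + -10)(4) = -14 m
Net displacement = -23.5 m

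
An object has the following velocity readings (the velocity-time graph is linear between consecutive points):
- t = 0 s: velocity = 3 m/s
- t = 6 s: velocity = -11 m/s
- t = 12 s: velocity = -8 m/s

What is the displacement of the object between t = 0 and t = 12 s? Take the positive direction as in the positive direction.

Displacement is the signed area under the v-t curve.
0–6 s: ½(3 + -11)(6) = -24 m
6–12 s: ½(-11 + -8)(6) = -57 m
Net displacement = -81 m

-81 m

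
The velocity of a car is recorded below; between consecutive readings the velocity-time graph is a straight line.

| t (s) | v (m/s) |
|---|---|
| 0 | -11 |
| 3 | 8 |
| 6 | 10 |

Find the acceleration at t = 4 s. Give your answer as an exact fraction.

Acceleration is the slope of the v-t graph on 3–6 s: (10 − 8)/(6 − 3) = 2/3 m/s².

2/3 m/s²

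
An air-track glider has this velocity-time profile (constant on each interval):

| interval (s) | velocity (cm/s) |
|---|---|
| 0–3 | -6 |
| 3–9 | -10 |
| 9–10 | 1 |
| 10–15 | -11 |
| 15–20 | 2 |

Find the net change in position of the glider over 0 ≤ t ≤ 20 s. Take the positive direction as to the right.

Net displacement equals the area under the velocity-time graph (areas below the axis count negative).
0–3 s: -6 × 3 = -18 cm
3–9 s: -10 × 6 = -60 cm
9–10 s: 1 × 1 = 1 cm
10–15 s: -11 × 5 = -55 cm
15–20 s: 2 × 5 = 10 cm
Net displacement = -122 cm

-122 cm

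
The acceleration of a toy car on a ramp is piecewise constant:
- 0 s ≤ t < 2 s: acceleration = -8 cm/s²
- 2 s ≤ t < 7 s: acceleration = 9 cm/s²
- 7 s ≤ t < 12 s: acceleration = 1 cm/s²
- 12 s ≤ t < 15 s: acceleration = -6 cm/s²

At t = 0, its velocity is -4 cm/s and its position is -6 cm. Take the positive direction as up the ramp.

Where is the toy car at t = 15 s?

On each constant-a segment, Δv = aΔt and Δx = v₀Δt + ½aΔt²; chain segment to segment.
0–2 s: v starts -4 cm/s; Δx = -4·2 + ½·-8·2² = -24 cm; v ends -20 cm/s.
2–7 s: v starts -20 cm/s; Δx = -20·5 + ½·9·5² = 12.5 cm; v ends 25 cm/s.
7–12 s: v starts 25 cm/s; Δx = 25·5 + ½·1·5² = 137.5 cm; v ends 30 cm/s.
12–15 s: v starts 30 cm/s; Δx = 30·3 + ½·-6·3² = 63 cm; v ends 12 cm/s.
x(15) = -6 + Σ Δx = 183 cm.

183 cm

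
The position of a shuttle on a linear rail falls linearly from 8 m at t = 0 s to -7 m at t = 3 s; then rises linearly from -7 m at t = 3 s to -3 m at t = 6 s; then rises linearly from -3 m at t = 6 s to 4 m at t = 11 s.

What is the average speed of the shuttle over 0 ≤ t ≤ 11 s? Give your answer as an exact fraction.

Average speed = (total path length)/(elapsed time); on a piecewise-linear x-t graph the path length is Σ|Δx|.
0–3 s: |Δx| = |-7 − 8| = 15 m
3–6 s: |Δx| = |-3 − -7| = 4 m
6–11 s: |Δx| = |4 − -3| = 7 m
Total path = 26 m; average speed = 26/11 = 26/11 m/s.

26/11 m/s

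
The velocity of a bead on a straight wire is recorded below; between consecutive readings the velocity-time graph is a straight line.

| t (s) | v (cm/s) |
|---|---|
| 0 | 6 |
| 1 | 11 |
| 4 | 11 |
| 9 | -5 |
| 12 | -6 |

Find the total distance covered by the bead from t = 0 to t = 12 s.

Distance (not displacement) is the total path length: add the absolute areas under v-t.
0–1 s: |½(6 + 11)(1)| = 8.5 cm
1–4 s: |11| × 3 = 33 cm
4–9 s: v = 0 at t = 7.4375 s; triangle areas 18.90625 + 3.90625 = 22.8125 cm
9–12 s: |½(-5 + -6)(3)| = 16.5 cm
Total distance = 80.8125 cm

80.8125 cm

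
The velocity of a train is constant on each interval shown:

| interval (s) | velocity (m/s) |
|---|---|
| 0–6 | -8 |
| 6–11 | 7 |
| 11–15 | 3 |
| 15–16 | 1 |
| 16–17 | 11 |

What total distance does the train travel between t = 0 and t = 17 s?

107 m

Distance (not displacement) is the total path length: add the absolute areas under v-t.
0–6 s: |-8| × 6 = 48 m
6–11 s: |7| × 5 = 35 m
11–15 s: |3| × 4 = 12 m
15–16 s: |1| × 1 = 1 m
16–17 s: |11| × 1 = 11 m
Total distance = 107 m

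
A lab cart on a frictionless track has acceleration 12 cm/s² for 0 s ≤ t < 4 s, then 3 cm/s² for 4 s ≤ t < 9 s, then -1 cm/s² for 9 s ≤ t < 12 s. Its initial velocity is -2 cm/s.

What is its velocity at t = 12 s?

58 cm/s

Δv equals the area under the a-t graph; then v = v₀ + Δv.
0–4 s: 12 × 4 = 48 cm/s
4–9 s: 3 × 5 = 15 cm/s
9–12 s: -1 × 3 = -3 cm/s
Δv = 60 cm/s, so v(12) = -2 + (60) = 58 cm/s.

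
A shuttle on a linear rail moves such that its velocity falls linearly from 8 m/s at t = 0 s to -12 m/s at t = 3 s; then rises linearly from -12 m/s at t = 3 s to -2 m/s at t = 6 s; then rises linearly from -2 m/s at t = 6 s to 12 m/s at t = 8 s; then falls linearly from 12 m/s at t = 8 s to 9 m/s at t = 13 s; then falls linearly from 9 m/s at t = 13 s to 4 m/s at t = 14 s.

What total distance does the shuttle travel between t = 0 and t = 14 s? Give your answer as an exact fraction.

3716/35 m

Total distance travelled is ∫|v| dt — sum the magnitudes of each area piece.
0–3 s: v = 0 at t = 1.2 s; triangle areas 4.8 + 10.8 = 15.6 m
3–6 s: |½(-12 + -2)(3)| = 21 m
6–8 s: v = 0 at t = 44/7 s; triangle areas 2/7 + 72/7 = 74/7 m
8–13 s: |½(12 + 9)(5)| = 52.5 m
13–14 s: |½(9 + 4)(1)| = 6.5 m
Total distance = 3716/35 m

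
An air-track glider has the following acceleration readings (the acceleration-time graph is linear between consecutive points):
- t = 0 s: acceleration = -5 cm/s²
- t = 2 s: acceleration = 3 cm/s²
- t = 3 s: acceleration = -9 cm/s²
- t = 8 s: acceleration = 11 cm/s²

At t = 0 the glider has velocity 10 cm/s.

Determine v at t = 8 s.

10 cm/s

Δv equals the area under the a-t graph; then v = v₀ + Δv.
0–2 s: ½(-5 + 3)(2) = -2 cm/s
2–3 s: ½(3 + -9)(1) = -3 cm/s
3–8 s: ½(-9 + 11)(5) = 5 cm/s
Δv = 0 cm/s, so v(8) = 10 + (0) = 10 cm/s.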